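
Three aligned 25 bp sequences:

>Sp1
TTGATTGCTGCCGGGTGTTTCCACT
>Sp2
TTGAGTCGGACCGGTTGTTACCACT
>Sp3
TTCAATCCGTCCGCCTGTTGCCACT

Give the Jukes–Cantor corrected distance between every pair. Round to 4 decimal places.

Sp1–Sp2: 7/25 sites differ → p = 0.28, d = −0.75 ln(1 − 0.373333) = 0.350505 ≈ 0.3505.
Sp1–Sp3: 8/25 sites differ → p = 0.32, d = −0.75 ln(1 − 0.426667) = 0.417216 ≈ 0.4172.
Sp2–Sp3: 7/25 sites differ → p = 0.28, d = −0.75 ln(1 − 0.373333) = 0.350505 ≈ 0.3505.

d(Sp1,Sp2) = 0.3505, d(Sp1,Sp3) = 0.4172, d(Sp2,Sp3) = 0.3505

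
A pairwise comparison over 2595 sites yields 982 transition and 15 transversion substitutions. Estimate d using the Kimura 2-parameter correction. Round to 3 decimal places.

P = 982/2595 ≈ 0.37842 and Q = 15/2595 ≈ 0.00578.
Under the Kimura two-parameter model, d = −½ ln(1 − 2P − Q) − ¼ ln(1 − 2Q).
1 − 2P − Q = 0.23738, giving −½ ln(0.23738) = 0.719047.
1 − 2Q = 0.98844, giving −¼ ln(0.98844) = 0.002907.
d = 0.719047 + 0.002907 = 0.721954.

0.722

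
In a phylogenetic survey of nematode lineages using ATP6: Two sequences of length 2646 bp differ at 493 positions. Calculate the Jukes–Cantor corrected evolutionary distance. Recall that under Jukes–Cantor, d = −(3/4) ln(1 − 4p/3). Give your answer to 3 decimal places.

0.214

p = 493/2646 ≈ 0.186319.
d = −(3/4) ln(1 − 4p/3) = −0.75 ln(1 − 0.248425) = −0.75 ln(0.751575)
  = −0.75 × (-0.285584) = 0.214188 substitutions/site.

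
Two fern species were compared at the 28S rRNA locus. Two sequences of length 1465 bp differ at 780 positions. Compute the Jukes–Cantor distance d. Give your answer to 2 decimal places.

0.93

p = 780/1465 ≈ 0.532423.
d = −(3/4) ln(1 − 4p/3) = −0.75 ln(1 − 0.709897) = −0.75 ln(0.290103)
  = −0.75 × (-1.237519) = 0.928139 substitutions/site.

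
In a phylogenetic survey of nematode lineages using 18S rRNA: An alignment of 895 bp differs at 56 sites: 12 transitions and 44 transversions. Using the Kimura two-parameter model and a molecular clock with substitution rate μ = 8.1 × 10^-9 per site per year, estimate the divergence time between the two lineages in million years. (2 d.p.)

P = 12/895 ≈ 0.013408 and Q = 44/895 ≈ 0.049162.
Under the Kimura two-parameter model, d = −½ ln(1 − 2P − Q) − ¼ ln(1 − 2Q).
1 − 2P − Q = 0.924022, giving −½ ln(0.924022) = 0.039510.
1 − 2Q = 0.901676, giving −¼ ln(0.901676) = 0.025875.
d = 0.039510 + 0.025875 = 0.065385.
Under a molecular clock d = 2μt, so t = d/(2μ) = 0.065385 / (2 × 8.1 × 10^-9) = 4.04 million years.

4.04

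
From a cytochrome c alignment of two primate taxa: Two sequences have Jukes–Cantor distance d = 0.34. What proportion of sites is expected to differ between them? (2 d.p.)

0.27

p = (3/4)(1 − e^(−4d/3)) = 0.75 × (1 − e^(-0.453333)) = 0.75 × (1 − 0.635506) = 0.273371.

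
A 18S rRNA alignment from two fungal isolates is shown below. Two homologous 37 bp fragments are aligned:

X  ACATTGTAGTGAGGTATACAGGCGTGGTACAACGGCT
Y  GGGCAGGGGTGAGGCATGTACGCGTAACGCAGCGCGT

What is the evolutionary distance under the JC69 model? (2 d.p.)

0.78

The sequences differ at 18 of 37 sites, so p = 18/37 ≈ 0.486486.
d = −(3/4) ln(1 − 4p/3) = −0.75 ln(1 − 0.648648) = −0.75 ln(0.351352)
  = −0.75 × (-1.045967) = 0.784475 substitutions/site.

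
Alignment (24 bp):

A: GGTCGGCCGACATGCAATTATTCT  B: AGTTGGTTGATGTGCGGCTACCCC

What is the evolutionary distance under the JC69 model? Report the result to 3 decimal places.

0.824

The sequences differ at 12 of 24 sites, so p = 12/24 = 0.5.
d = −(3/4) ln(1 − 4p/3) = −0.75 ln(1 − 0.666667) = −0.75 ln(0.333333)
  = −0.75 × (-1.098613) = 0.823960 substitutions/site.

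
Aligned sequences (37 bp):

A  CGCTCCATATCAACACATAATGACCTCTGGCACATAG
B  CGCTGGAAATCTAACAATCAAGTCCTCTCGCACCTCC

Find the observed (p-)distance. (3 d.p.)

The sequences differ at 14 of 37 positions.
p = 14/37 = 0.378378… ≈ 0.378 (to 3 d.p.).

0.378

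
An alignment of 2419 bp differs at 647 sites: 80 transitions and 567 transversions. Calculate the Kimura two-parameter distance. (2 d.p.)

0.34

P = 80/2419 ≈ 0.033072 and Q = 567/2419 ≈ 0.234394.
Under the Kimura two-parameter model, d = −½ ln(1 − 2P − Q) − ¼ ln(1 − 2Q).
1 − 2P − Q = 0.699462, giving −½ ln(0.699462) = 0.178722.
1 − 2Q = 0.531212, giving −¼ ln(0.531212) = 0.158149.
d = 0.178722 + 0.158149 = 0.336871.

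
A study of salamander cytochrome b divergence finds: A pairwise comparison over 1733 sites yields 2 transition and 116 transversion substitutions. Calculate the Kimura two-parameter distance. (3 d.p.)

P = 2/1733 ≈ 0.001154 and Q = 116/1733 ≈ 0.066936.
Under the Kimura two-parameter model, d = −½ ln(1 − 2P − Q) − ¼ ln(1 − 2Q).
1 − 2P − Q = 0.930756, giving −½ ln(0.930756) = 0.035879.
1 − 2Q = 0.866128, giving −¼ ln(0.866128) = 0.035931.
d = 0.035879 + 0.035931 = 0.071810.

0.072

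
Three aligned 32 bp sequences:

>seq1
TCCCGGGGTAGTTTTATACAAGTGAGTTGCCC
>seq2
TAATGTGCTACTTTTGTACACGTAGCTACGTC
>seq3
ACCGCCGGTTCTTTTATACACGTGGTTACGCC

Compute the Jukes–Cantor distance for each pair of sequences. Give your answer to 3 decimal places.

seq1–seq2: 15/32 sites differ → p = 0.46875, d = −0.75 ln(1 − 0.625) = 0.735622 ≈ 0.736.
seq1–seq3: 12/32 sites differ → p = 0.375, d = −0.75 ln(1 − 0.5) = 0.519860 ≈ 0.520.
seq2–seq3: 12/32 sites differ → p = 0.375, d = −0.75 ln(1 − 0.5) = 0.519860 ≈ 0.520.

d(seq1,seq2) = 0.736, d(seq1,seq3) = 0.520, d(seq2,seq3) = 0.520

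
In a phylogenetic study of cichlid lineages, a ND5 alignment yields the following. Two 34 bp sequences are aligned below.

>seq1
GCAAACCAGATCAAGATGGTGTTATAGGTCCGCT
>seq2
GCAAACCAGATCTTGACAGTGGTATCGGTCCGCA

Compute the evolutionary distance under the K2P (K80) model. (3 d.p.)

Of 34 sites, 2 differences are transitions and 5 are transversions, so P = 2/34 ≈ 0.058824 and Q = 5/34 ≈ 0.147059.
Under the Kimura two-parameter model, d = −½ ln(1 − 2P − Q) − ¼ ln(1 − 2Q).
1 − 2P − Q = 0.735293, giving −½ ln(0.735293) = 0.153743.
1 − 2Q = 0.705882, giving −¼ ln(0.705882) = 0.087077.
d = 0.153743 + 0.087077 = 0.240820.

0.241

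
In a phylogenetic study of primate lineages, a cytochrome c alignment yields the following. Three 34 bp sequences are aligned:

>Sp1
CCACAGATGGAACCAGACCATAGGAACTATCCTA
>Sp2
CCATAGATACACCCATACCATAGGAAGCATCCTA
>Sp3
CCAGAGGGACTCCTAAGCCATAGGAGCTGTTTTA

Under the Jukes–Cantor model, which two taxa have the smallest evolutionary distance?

Sp1 and Sp2

Sp1–Sp2: 7/34 differ, p = 0.206, d = 0.241.
Sp1–Sp3: 14/34 differ, p = 0.412, d = 0.597.
Sp2–Sp3: 13/34 differ, p = 0.382, d = 0.535.
The smallest distance is between Sp1 and Sp2.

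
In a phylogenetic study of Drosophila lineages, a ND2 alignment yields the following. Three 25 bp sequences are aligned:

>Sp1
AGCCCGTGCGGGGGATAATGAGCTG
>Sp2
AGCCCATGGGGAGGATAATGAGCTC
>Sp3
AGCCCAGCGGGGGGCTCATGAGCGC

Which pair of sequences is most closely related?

Sp1 and Sp2

Sp1–Sp2: 4/25 differ, p = 0.160, d = 0.180.
Sp1–Sp3: 8/25 differ, p = 0.320, d = 0.417.
Sp2–Sp3: 6/25 differ, p = 0.240, d = 0.289.
The smallest distance is between Sp1 and Sp2.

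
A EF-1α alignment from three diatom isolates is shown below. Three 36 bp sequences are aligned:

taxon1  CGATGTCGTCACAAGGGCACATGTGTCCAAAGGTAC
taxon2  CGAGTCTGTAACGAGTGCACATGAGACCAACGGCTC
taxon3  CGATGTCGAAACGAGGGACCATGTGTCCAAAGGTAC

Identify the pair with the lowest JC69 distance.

taxon1 and taxon3

taxon1–taxon2: 12/36 differ, p = 0.333, d = 0.441.
taxon1–taxon3: 5/36 differ, p = 0.139, d = 0.154.
taxon2–taxon3: 13/36 differ, p = 0.361, d = 0.493.
The smallest distance is between taxon1 and taxon3.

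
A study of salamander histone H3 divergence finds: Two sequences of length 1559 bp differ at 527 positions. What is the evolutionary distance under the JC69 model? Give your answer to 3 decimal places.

0.449

p = 527/1559 ≈ 0.338037.
d = −(3/4) ln(1 − 4p/3) = −0.75 ln(1 − 0.450716) = −0.75 ln(0.549284)
  = −0.75 × (-0.599140) = 0.449355 substitutions/site.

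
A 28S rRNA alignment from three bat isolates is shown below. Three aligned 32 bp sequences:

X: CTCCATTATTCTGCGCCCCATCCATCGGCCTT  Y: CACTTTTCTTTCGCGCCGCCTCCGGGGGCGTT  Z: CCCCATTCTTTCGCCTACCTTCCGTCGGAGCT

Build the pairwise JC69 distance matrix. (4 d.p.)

X–Y: 12/32 sites differ → p = 0.375, d = −0.75 ln(1 − 0.5) = 0.519860 ≈ 0.5199.
X–Z: 12/32 sites differ → p = 0.375, d = −0.75 ln(1 − 0.5) = 0.519860 ≈ 0.5199.
Y–Z: 12/32 sites differ → p = 0.375, d = −0.75 ln(1 − 0.5) = 0.519860 ≈ 0.5199.

d(X,Y) = 0.5199, d(X,Z) = 0.5199, d(Y,Z) = 0.5199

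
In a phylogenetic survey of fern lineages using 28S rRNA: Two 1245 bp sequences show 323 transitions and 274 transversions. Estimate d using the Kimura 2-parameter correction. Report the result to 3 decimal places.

P = 323/1245 ≈ 0.259438 and Q = 274/1245 ≈ 0.22008.
Under the Kimura two-parameter model, d = −½ ln(1 − 2P − Q) − ¼ ln(1 − 2Q).
1 − 2P − Q = 0.261044, giving −½ ln(0.261044) = 0.671533.
1 − 2Q = 0.55984, giving −¼ ln(0.55984) = 0.145026.
d = 0.671533 + 0.145026 = 0.816559.

0.817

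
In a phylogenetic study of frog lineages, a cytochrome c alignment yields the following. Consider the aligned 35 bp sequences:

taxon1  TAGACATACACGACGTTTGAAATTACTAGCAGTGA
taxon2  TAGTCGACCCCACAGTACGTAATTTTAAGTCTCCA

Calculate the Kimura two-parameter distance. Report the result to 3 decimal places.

Of 35 sites, 6 differences are transitions and 13 are transversions, so P = 6/35 ≈ 0.171429 and Q = 13/35 ≈ 0.371429.
Under the Kimura two-parameter model, d = −½ ln(1 − 2P − Q) − ¼ ln(1 − 2Q).
1 − 2P − Q = 0.285713, giving −½ ln(0.285713) = 0.626384.
1 − 2Q = 0.257142, giving −¼ ln(0.257142) = 0.339532.
d = 0.626384 + 0.339532 = 0.965916.

0.966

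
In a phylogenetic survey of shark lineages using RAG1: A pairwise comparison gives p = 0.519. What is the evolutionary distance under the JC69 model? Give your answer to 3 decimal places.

0.883

d = −(3/4) ln(1 − 4p/3) = −0.75 ln(1 − 0.692) = −0.75 ln(0.308)
  = −0.75 × (-1.177655) = 0.883241 substitutions/site.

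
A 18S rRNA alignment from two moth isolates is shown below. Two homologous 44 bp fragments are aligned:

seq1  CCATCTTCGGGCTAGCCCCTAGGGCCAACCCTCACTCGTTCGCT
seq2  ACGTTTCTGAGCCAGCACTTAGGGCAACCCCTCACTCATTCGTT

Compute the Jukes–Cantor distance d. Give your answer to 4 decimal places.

0.3756

The sequences differ at 13 of 44 sites, so p = 13/44 ≈ 0.295455.
d = −(3/4) ln(1 − 4p/3) = −0.75 ln(1 − 0.39394) = −0.75 ln(0.60606)
  = −0.75 × (-0.500776) = 0.375582 substitutions/site.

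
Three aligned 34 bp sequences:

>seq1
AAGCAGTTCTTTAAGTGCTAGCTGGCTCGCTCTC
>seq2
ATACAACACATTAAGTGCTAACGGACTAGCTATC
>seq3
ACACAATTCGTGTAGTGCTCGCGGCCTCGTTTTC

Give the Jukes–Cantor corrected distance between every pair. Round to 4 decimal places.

seq1–seq2: 11/34 sites differ → p ≈ 0.323529, d = −0.75 ln(1 − 0.431372) = 0.423397 ≈ 0.4234.
seq1–seq3: 11/34 sites differ → p ≈ 0.323529, d = −0.75 ln(1 − 0.431372) = 0.423397 ≈ 0.4234.
seq2–seq3: 12/34 sites differ → p ≈ 0.352941, d = −0.75 ln(1 − 0.470588) = 0.476991 ≈ 0.4770.

d(seq1,seq2) = 0.4234, d(seq1,seq3) = 0.4234, d(seq2,seq3) = 0.4770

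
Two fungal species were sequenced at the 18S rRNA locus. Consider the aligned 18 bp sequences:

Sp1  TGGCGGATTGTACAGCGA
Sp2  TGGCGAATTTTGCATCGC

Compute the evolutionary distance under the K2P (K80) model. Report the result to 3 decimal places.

Of 18 sites, 2 differences are transitions and 3 are transversions, so P = 2/18 ≈ 0.111111 and Q = 3/18 ≈ 0.166667.
Under the Kimura two-parameter model, d = −½ ln(1 − 2P − Q) − ¼ ln(1 − 2Q).
1 − 2P − Q = 0.611111, giving −½ ln(0.611111) = 0.246238.
1 − 2Q = 0.666666, giving −¼ ln(0.666666) = 0.101367.
d = 0.246238 + 0.101367 = 0.347605.

0.348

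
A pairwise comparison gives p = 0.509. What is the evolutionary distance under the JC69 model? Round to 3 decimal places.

d = −(3/4) ln(1 − 4p/3) = −0.75 ln(1 − 0.678667) = −0.75 ln(0.321333)
  = −0.75 × (-1.135277) = 0.851458 substitutions/site.

0.851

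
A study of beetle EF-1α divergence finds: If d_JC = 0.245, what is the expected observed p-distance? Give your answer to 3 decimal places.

0.209

p = (3/4)(1 − e^(−4d/3)) = 0.75 × (1 − e^(-0.326667)) = 0.75 × (1 − 0.721324) = 0.209007.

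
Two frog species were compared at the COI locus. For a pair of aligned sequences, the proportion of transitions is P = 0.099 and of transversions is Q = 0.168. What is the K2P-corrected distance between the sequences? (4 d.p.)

0.3302

Under the Kimura two-parameter model, d = −½ ln(1 − 2P − Q) − ¼ ln(1 − 2Q).
1 − 2P − Q = 0.634, giving −½ ln(0.634) = 0.227853.
1 − 2Q = 0.664, giving −¼ ln(0.664) = 0.102368.
d = 0.227853 + 0.102368 = 0.330221.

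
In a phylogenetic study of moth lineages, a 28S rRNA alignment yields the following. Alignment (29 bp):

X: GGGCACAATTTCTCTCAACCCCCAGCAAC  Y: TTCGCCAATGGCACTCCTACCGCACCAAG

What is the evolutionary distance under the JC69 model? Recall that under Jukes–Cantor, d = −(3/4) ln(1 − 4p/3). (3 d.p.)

0.774

The sequences differ at 14 of 29 sites, so p = 14/29 ≈ 0.482759.
d = −(3/4) ln(1 − 4p/3) = −0.75 ln(1 − 0.643679) = −0.75 ln(0.356321)
  = −0.75 × (-1.031923) = 0.773942 substitutions/site.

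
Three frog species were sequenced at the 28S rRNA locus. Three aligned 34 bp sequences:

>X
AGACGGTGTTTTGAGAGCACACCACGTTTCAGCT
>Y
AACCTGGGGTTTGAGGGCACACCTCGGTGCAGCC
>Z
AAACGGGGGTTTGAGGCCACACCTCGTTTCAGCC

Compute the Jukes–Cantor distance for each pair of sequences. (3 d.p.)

d(X,Y) = 0.373, d(X,Z) = 0.241, d(Y,Z) = 0.164

X–Y: 10/34 sites differ → p ≈ 0.294118, d = −0.75 ln(1 − 0.392157) = 0.373379 ≈ 0.373.
X–Z: 7/34 sites differ → p ≈ 0.205882, d = −0.75 ln(1 − 0.274509) = 0.240680 ≈ 0.241.
Y–Z: 5/34 sites differ → p ≈ 0.147059, d = −0.75 ln(1 − 0.196079) = 0.163691 ≈ 0.164.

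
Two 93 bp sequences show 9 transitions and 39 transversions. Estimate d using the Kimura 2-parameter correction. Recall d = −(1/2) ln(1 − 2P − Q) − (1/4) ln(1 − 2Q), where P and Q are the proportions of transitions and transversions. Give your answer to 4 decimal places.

0.9307

P = 9/93 ≈ 0.096774 and Q = 39/93 ≈ 0.419355.
Under the Kimura two-parameter model, d = −½ ln(1 − 2P − Q) − ¼ ln(1 − 2Q).
1 − 2P − Q = 0.387097, giving −½ ln(0.387097) = 0.474540.
1 − 2Q = 0.16129, giving −¼ ln(0.16129) = 0.456138.
d = 0.474540 + 0.456138 = 0.930678.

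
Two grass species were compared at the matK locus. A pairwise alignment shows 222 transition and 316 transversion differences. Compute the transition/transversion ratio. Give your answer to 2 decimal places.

0.70

R = 222/316 = 0.702531… ≈ 0.70 (to 2 d.p.).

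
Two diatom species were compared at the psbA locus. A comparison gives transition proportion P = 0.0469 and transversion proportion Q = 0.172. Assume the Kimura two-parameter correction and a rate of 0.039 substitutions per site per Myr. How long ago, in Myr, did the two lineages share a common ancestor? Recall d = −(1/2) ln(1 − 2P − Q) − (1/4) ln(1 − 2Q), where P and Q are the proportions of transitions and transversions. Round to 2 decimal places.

Under the Kimura two-parameter model, d = −½ ln(1 − 2P − Q) − ¼ ln(1 − 2Q).
1 − 2P − Q = 0.7342, giving −½ ln(0.7342) = 0.154487.
1 − 2Q = 0.656, giving −¼ ln(0.656) = 0.105399.
d = 0.154487 + 0.105399 = 0.259886.
Under a molecular clock d = 2μt, so t = d/(2μ) = 0.259886 / (2 × 0.039) = 3.33 Myr.

3.33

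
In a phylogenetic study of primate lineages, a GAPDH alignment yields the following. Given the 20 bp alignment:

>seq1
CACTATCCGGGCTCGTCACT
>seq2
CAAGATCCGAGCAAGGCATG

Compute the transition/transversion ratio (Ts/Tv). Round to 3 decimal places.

0.333

Transitions are A↔G and C↔T; transversions are all other mismatches.
Transitions: 2. Transversions: 6.
R = 2/6 = 0.333333… ≈ 0.333 (to 3 d.p.).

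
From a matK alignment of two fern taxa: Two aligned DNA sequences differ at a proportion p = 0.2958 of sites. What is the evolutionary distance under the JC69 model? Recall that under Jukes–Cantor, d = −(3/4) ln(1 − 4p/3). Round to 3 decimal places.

0.376

d = −(3/4) ln(1 − 4p/3) = −0.75 ln(1 − 0.3944) = −0.75 ln(0.6056)
  = −0.75 × (-0.501536) = 0.376152 substitutions/site.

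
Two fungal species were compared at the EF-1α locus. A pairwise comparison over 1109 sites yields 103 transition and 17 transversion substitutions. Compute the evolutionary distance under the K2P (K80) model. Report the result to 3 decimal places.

P = 103/1109 ≈ 0.092876 and Q = 17/1109 ≈ 0.015329.
Under the Kimura two-parameter model, d = −½ ln(1 − 2P − Q) − ¼ ln(1 − 2Q).
1 − 2P − Q = 0.798919, giving −½ ln(0.798919) = 0.112248.
1 − 2Q = 0.969342, giving −¼ ln(0.969342) = 0.007784.
d = 0.112248 + 0.007784 = 0.120032.

0.120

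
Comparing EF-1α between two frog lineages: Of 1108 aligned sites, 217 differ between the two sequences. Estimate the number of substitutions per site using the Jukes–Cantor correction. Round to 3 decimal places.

0.227

p = 217/1108 ≈ 0.195848.
d = −(3/4) ln(1 − 4p/3) = −0.75 ln(1 − 0.261131) = −0.75 ln(0.738869)
  = −0.75 × (-0.302635) = 0.226976 substitutions/site.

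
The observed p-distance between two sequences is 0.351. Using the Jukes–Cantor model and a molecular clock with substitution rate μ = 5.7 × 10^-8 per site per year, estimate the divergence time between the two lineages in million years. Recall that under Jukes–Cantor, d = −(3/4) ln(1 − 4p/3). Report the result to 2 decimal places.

d = −(3/4) ln(1 − 4p/3) = −0.75 ln(1 − 0.468) = −0.75 ln(0.532)
  = −0.75 × (-0.631112) = 0.473334 substitutions/site.
Under a molecular clock d = 2μt, so t = d/(2μ) = 0.473334 / (2 × 5.7 × 10^-8) = 4.15 million years.

4.15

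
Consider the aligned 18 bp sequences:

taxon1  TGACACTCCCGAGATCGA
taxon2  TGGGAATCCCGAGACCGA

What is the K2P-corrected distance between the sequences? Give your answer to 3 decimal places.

0.266

Of 18 sites, 2 differences are transitions and 2 are transversions, so P = 2/18 ≈ 0.111111 and Q = 2/18 ≈ 0.111111.
Under the Kimura two-parameter model, d = −½ ln(1 − 2P − Q) − ¼ ln(1 − 2Q).
1 − 2P − Q = 0.666667, giving −½ ln(0.666667) = 0.202732.
1 − 2Q = 0.777778, giving −¼ ln(0.777778) = 0.062829.
d = 0.202732 + 0.062829 = 0.265561.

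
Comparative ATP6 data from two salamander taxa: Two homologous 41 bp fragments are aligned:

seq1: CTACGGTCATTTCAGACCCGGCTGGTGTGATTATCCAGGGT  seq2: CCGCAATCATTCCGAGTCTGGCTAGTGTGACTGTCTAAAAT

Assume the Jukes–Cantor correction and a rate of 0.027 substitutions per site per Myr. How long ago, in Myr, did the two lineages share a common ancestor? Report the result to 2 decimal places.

The sequences differ at 17 of 41 sites, so p = 17/41 ≈ 0.414634.
d = −(3/4) ln(1 − 4p/3) = −0.75 ln(1 − 0.552845) = −0.75 ln(0.447155)
  = −0.75 × (-0.804850) = 0.603638 substitutions/site.
Under a molecular clock d = 2μt, so t = d/(2μ) = 0.603638 / (2 × 0.027) = 11.18 Myr.

11.18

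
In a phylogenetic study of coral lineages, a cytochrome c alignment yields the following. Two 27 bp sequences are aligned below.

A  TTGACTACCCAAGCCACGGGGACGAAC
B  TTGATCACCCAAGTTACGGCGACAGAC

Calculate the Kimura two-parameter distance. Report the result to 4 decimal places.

Of 27 sites, 6 differences are transitions and 1 are transversions, so P = 6/27 ≈ 0.222222 and Q = 1/27 ≈ 0.037037.
Under the Kimura two-parameter model, d = −½ ln(1 − 2P − Q) − ¼ ln(1 − 2Q).
1 − 2P − Q = 0.518519, giving −½ ln(0.518519) = 0.328389.
1 − 2Q = 0.925926, giving −¼ ln(0.925926) = 0.019240.
d = 0.328389 + 0.019240 = 0.347629.

0.3476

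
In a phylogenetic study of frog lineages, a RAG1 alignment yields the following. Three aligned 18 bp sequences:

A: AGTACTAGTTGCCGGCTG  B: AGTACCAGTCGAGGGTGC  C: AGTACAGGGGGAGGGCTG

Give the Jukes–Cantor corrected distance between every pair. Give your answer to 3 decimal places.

A–B: 7/18 sites differ → p ≈ 0.388889, d = −0.75 ln(1 − 0.518519) = 0.548166 ≈ 0.548.
A–C: 6/18 sites differ → p ≈ 0.333333, d = −0.75 ln(1 − 0.444444) = 0.440839 ≈ 0.441.
B–C: 7/18 sites differ → p ≈ 0.388889, d = −0.75 ln(1 − 0.518519) = 0.548166 ≈ 0.548.

d(A,B) = 0.548, d(A,C) = 0.441, d(B,C) = 0.548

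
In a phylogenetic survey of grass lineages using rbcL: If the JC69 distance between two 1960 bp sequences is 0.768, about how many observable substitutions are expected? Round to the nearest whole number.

Invert JC69: p = (3/4)(1 − e^(−4d/3)) = 0.75 × (1 − e^(-1.024)) = 0.75 × (1 − 0.359155) = 0.480634.
Expected differing sites = pL ≈ 0.480634 × 1960 = 942.04264 ≈ 942.

942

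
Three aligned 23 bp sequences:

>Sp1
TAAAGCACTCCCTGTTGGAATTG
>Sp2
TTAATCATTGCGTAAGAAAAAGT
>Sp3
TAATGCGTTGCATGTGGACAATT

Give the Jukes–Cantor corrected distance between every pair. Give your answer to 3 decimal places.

Sp1–Sp2: 13/23 sites differ → p ≈ 0.565217, d = −0.75 ln(1 − 0.753623) = 1.050669 ≈ 1.051.
Sp1–Sp3: 10/23 sites differ → p ≈ 0.434783, d = −0.75 ln(1 − 0.579711) = 0.650110 ≈ 0.650.
Sp2–Sp3: 10/23 sites differ → p ≈ 0.434783, d = −0.75 ln(1 − 0.579711) = 0.650110 ≈ 0.650.

d(Sp1,Sp2) = 1.051, d(Sp1,Sp3) = 0.650, d(Sp2,Sp3) = 0.650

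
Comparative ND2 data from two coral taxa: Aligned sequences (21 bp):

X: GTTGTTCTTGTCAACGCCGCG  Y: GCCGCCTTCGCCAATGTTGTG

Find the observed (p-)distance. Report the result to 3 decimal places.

0.524

The sequences differ at 11 of 21 positions.
p = 11/21 = 0.523809… ≈ 0.524 (to 3 d.p.).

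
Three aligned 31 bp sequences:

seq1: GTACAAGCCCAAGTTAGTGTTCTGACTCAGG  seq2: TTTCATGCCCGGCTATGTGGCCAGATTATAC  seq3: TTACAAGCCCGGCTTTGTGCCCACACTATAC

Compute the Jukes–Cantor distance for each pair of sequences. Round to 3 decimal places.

d(seq1,seq2) = 0.874, d(seq1,seq3) = 0.614, d(seq2,seq3) = 0.224

seq1–seq2: 16/31 sites differ → p ≈ 0.516129, d = −0.75 ln(1 − 0.688172) = 0.873978 ≈ 0.874.
seq1–seq3: 13/31 sites differ → p ≈ 0.419355, d = −0.75 ln(1 − 0.55914) = 0.614271 ≈ 0.614.
seq2–seq3: 6/31 sites differ → p ≈ 0.193548, d = −0.75 ln(1 − 0.258064) = 0.223869 ≈ 0.224.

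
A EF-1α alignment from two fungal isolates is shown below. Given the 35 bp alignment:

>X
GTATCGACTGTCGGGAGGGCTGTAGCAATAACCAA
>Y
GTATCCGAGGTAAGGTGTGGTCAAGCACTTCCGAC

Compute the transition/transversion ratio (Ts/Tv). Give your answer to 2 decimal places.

Transitions are A↔G and C↔T; transversions are all other mismatches.
Transitions: 2. Transversions: 14.
R = 2/14 = 0.142857… ≈ 0.14 (to 2 d.p.).

0.14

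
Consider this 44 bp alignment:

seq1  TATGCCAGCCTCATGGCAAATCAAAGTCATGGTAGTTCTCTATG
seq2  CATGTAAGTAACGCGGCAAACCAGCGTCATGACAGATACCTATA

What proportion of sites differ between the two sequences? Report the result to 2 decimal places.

The sequences differ at 17 of 44 positions.
p = 17/44 = 0.386363… ≈ 0.39 (to 2 d.p.).

0.39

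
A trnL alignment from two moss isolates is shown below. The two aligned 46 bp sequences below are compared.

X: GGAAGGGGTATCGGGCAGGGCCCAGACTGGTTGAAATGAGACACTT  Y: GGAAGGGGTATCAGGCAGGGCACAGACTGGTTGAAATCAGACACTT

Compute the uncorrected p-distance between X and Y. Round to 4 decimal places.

0.0652

The sequences differ at 3 of 46 positions (sites 13, 22, 38).
p = 3/46 = 0.065217… ≈ 0.0652 (to 4 d.p.).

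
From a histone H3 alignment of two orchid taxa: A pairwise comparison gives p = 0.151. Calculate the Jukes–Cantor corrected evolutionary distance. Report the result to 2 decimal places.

d = −(3/4) ln(1 − 4p/3) = −0.75 ln(1 − 0.201333) = −0.75 ln(0.798667)
  = −0.75 × (-0.224811) = 0.168608 substitutions/site.

0.17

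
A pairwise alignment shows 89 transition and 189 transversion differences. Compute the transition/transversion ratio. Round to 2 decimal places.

0.47

R = 89/189 = 0.470899… ≈ 0.47 (to 2 d.p.).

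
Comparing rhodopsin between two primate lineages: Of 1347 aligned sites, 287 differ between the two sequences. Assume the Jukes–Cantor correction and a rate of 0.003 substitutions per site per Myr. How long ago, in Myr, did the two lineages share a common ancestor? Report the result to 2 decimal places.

p = 287/1347 ≈ 0.213066.
d = −(3/4) ln(1 − 4p/3) = −0.75 ln(1 − 0.284088) = −0.75 ln(0.715912)
  = −0.75 × (-0.334198) = 0.250649 substitutions/site.
Under a molecular clock d = 2μt, so t = d/(2μ) = 0.250649 / (2 × 0.003) = 41.77 Myr.

41.77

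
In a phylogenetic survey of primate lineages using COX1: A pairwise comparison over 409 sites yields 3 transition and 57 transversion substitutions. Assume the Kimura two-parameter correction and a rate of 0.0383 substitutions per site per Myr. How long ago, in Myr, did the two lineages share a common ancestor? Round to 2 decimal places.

P = 3/409 ≈ 0.007335 and Q = 57/409 ≈ 0.139364.
Under the Kimura two-parameter model, d = −½ ln(1 − 2P − Q) − ¼ ln(1 − 2Q).
1 − 2P − Q = 0.845966, giving −½ ln(0.845966) = 0.083638.
1 − 2Q = 0.721272, giving −¼ ln(0.721272) = 0.081685.
d = 0.083638 + 0.081685 = 0.165323.
Under a molecular clock d = 2μt, so t = d/(2μ) = 0.165323 / (2 × 0.0383) = 2.16 Myr.

2.16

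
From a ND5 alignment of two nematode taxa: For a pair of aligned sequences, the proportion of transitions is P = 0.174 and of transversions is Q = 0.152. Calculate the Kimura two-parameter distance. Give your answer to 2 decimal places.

Under the Kimura two-parameter model, d = −½ ln(1 − 2P − Q) − ¼ ln(1 − 2Q).
1 − 2P − Q = 0.5, giving −½ ln(0.5) = 0.346574.
1 − 2Q = 0.696, giving −¼ ln(0.696) = 0.090601.
d = 0.346574 + 0.090601 = 0.437175.

0.44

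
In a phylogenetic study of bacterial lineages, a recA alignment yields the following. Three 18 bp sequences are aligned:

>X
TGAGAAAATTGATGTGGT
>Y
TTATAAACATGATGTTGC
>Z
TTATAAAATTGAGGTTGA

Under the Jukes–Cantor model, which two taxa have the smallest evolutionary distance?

Y and Z

X–Y: 6/18 differ, p = 0.333, d = 0.441.
X–Z: 5/18 differ, p = 0.278, d = 0.347.
Y–Z: 4/18 differ, p = 0.222, d = 0.264.
The smallest distance is between Y and Z.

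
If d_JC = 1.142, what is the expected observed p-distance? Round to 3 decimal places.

p = (3/4)(1 − e^(−4d/3)) = 0.75 × (1 − e^(-1.522667)) = 0.75 × (1 − 0.218129) = 0.586403.

0.586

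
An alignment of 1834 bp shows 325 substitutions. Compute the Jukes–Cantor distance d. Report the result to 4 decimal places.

p = 325/1834 ≈ 0.177208.
d = −(3/4) ln(1 − 4p/3) = −0.75 ln(1 − 0.236277) = −0.75 ln(0.763723)
  = −0.75 × (-0.269550) = 0.202163 substitutions/site.

0.2022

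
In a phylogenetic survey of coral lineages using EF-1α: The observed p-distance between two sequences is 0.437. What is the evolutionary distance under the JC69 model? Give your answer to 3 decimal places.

d = −(3/4) ln(1 − 4p/3) = −0.75 ln(1 − 0.582667) = −0.75 ln(0.417333)
  = −0.75 × (-0.873871) = 0.655403 substitutions/site.

0.655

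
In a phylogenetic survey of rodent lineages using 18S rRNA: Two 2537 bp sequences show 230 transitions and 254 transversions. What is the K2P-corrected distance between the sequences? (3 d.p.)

P = 230/2537 ≈ 0.090658 and Q = 254/2537 ≈ 0.100118.
Under the Kimura two-parameter model, d = −½ ln(1 − 2P − Q) − ¼ ln(1 − 2Q).
1 − 2P − Q = 0.718566, giving −½ ln(0.718566) = 0.165249.
1 − 2Q = 0.799764, giving −¼ ln(0.799764) = 0.055860.
d = 0.165249 + 0.055860 = 0.221109.

0.221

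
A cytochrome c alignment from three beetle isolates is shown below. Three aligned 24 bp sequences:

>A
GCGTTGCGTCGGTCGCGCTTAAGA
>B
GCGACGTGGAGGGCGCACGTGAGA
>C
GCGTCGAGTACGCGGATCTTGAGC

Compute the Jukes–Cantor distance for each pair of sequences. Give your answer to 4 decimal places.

d(A,B) = 0.5199, d(A,C) = 0.6082, d(B,C) = 0.6082

A–B: 9/24 sites differ → p = 0.375, d = −0.75 ln(1 − 0.5) = 0.519860 ≈ 0.5199.
A–C: 10/24 sites differ → p ≈ 0.416667, d = −0.75 ln(1 − 0.555556) = 0.608198 ≈ 0.6082.
B–C: 10/24 sites differ → p ≈ 0.416667, d = −0.75 ln(1 − 0.555556) = 0.608198 ≈ 0.6082.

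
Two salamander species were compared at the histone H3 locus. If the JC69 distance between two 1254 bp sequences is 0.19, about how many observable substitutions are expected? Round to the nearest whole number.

Invert JC69: p = (3/4)(1 − e^(−4d/3)) = 0.75 × (1 − e^(-0.253333)) = 0.75 × (1 − 0.776209) = 0.167843.
Expected differing sites = pL ≈ 0.167843 × 1254 = 210.475122 ≈ 210.

210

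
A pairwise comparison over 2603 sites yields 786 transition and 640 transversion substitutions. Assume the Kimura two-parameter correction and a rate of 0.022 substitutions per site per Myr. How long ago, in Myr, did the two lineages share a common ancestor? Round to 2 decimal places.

25.39

P = 786/2603 ≈ 0.301959 and Q = 640/2603 ≈ 0.24587.
Under the Kimura two-parameter model, d = −½ ln(1 − 2P − Q) − ¼ ln(1 − 2Q).
1 − 2P − Q = 0.150212, giving −½ ln(0.150212) = 0.947854.
1 − 2Q = 0.50826, giving −¼ ln(0.50826) = 0.169191.
d = 0.947854 + 0.169191 = 1.117045.
Under a molecular clock d = 2μt, so t = d/(2μ) = 1.117045 / (2 × 0.022) = 25.39 Myr.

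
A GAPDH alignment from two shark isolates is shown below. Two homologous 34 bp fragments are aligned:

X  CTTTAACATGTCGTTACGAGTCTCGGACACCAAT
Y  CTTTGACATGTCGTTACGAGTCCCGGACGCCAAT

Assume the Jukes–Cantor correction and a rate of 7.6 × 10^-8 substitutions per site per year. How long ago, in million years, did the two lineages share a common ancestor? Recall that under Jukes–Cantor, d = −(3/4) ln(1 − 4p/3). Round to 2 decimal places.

0.62

The sequences differ at 3 of 34 sites (5, 23, 29), so p = 3/34 ≈ 0.088235.
d = −(3/4) ln(1 − 4p/3) = −0.75 ln(1 − 0.117647) = −0.75 ln(0.882353)
  = −0.75 × (-0.125163) = 0.093872 substitutions/site.
Under a molecular clock d = 2μt, so t = d/(2μ) = 0.093872 / (2 × 7.6 × 10^-8) = 0.62 million years.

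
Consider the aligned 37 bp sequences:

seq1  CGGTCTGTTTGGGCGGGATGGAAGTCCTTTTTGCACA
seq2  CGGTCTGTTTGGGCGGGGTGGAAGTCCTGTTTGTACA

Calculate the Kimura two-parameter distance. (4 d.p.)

Of 37 sites, 2 differences are transitions and 1 are transversions, so P = 2/37 ≈ 0.054054 and Q = 1/37 ≈ 0.027027.
Under the Kimura two-parameter model, d = −½ ln(1 − 2P − Q) − ¼ ln(1 − 2Q).
1 − 2P − Q = 0.864865, giving −½ ln(0.864865) = 0.072591.
1 − 2Q = 0.945946, giving −¼ ln(0.945946) = 0.013892.
d = 0.072591 + 0.013892 = 0.086483.

0.0865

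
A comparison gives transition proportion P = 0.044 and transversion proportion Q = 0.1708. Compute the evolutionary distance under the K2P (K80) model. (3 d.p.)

Under the Kimura two-parameter model, d = −½ ln(1 − 2P − Q) − ¼ ln(1 − 2Q).
1 − 2P − Q = 0.7412, giving −½ ln(0.7412) = 0.149742.
1 − 2Q = 0.6584, giving −¼ ln(0.6584) = 0.104486.
d = 0.149742 + 0.104486 = 0.254228.

0.254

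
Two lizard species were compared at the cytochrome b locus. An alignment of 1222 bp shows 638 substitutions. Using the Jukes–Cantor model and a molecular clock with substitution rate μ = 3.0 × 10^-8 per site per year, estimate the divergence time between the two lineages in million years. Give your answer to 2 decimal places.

14.89

p = 638/1222 ≈ 0.522095.
d = −(3/4) ln(1 − 4p/3) = −0.75 ln(1 − 0.696127) = −0.75 ln(0.303873)
  = −0.75 × (-1.191145) = 0.893359 substitutions/site.
Under a molecular clock d = 2μt, so t = d/(2μ) = 0.893359 / (2 × 3.0 × 10^-8) = 14.89 million years.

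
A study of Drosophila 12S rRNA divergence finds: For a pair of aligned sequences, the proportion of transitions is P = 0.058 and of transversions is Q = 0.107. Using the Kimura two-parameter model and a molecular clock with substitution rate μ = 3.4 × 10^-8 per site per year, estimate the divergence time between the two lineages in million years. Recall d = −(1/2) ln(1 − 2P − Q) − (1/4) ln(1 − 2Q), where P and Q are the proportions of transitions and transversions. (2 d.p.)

Under the Kimura two-parameter model, d = −½ ln(1 − 2P − Q) − ¼ ln(1 − 2Q).
1 − 2P − Q = 0.777, giving −½ ln(0.777) = 0.126157.
1 − 2Q = 0.786, giving −¼ ln(0.786) = 0.060200.
d = 0.126157 + 0.060200 = 0.186357.
Under a molecular clock d = 2μt, so t = d/(2μ) = 0.186357 / (2 × 3.4 × 10^-8) = 2.74 million years.

2.74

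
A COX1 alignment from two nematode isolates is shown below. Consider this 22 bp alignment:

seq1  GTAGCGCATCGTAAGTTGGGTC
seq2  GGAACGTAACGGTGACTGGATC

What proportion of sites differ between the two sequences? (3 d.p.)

0.455

The sequences differ at 10 of 22 positions (sites 2, 4, 7, 9, 12, 13, 14, 15, 16, 20).
p = 10/22 = 0.454545… ≈ 0.455 (to 3 d.p.).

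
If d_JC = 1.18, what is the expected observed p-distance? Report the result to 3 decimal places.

0.594

p = (3/4)(1 − e^(−4d/3)) = 0.75 × (1 − e^(-1.573333)) = 0.75 × (1 − 0.207353) = 0.594485.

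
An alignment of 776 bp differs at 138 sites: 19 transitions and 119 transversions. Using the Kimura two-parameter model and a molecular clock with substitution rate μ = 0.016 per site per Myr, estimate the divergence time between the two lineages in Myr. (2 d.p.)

6.39

P = 19/776 ≈ 0.024485 and Q = 119/776 ≈ 0.153351.
Under the Kimura two-parameter model, d = −½ ln(1 − 2P − Q) − ¼ ln(1 − 2Q).
1 − 2P − Q = 0.797679, giving −½ ln(0.797679) = 0.113025.
1 − 2Q = 0.693298, giving −¼ ln(0.693298) = 0.091574.
d = 0.113025 + 0.091574 = 0.204599.
Under a molecular clock d = 2μt, so t = d/(2μ) = 0.204599 / (2 × 0.016) = 6.39 Myr.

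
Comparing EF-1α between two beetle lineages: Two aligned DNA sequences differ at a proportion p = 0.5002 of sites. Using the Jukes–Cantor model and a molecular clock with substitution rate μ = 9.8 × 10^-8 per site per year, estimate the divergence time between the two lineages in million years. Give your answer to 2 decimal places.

4.21

d = −(3/4) ln(1 − 4p/3) = −0.75 ln(1 − 0.666933) = −0.75 ln(0.333067)
  = −0.75 × (-1.099412) = 0.824559 substitutions/site.
Under a molecular clock d = 2μt, so t = d/(2μ) = 0.824559 / (2 × 9.8 × 10^-8) = 4.21 million years.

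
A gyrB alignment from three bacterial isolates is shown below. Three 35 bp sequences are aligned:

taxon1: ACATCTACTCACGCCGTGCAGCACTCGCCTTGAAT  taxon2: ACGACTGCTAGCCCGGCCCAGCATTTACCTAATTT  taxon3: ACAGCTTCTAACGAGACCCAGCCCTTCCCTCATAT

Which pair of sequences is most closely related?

taxon1–taxon2: 16/35 differ, p = 0.457, d = 0.705.
taxon1–taxon3: 14/35 differ, p = 0.400, d = 0.572.
taxon2–taxon3: 12/35 differ, p = 0.343, d = 0.458.
The smallest distance is between taxon2 and taxon3.

taxon2 and taxon3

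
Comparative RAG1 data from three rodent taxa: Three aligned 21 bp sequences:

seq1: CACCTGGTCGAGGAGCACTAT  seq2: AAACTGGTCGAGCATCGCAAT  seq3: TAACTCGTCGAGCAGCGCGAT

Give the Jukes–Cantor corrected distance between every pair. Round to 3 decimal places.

seq1–seq2: 6/21 sites differ → p ≈ 0.285714, d = −0.75 ln(1 − 0.380952) = 0.359679 ≈ 0.360.
seq1–seq3: 6/21 sites differ → p ≈ 0.285714, d = −0.75 ln(1 − 0.380952) = 0.359679 ≈ 0.360.
seq2–seq3: 4/21 sites differ → p ≈ 0.190476, d = −0.75 ln(1 − 0.253968) = 0.219740 ≈ 0.220.

d(seq1,seq2) = 0.360, d(seq1,seq3) = 0.360, d(seq2,seq3) = 0.220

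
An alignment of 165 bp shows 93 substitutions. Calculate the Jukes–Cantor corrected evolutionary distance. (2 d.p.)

p = 93/165 ≈ 0.563636.
d = −(3/4) ln(1 − 4p/3) = −0.75 ln(1 − 0.751515) = −0.75 ln(0.248485)
  = −0.75 × (-1.392373) = 1.044280 substitutions/site.

1.04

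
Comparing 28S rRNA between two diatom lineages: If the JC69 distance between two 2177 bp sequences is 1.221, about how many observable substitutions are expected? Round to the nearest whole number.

1312

Invert JC69: p = (3/4)(1 − e^(−4d/3)) = 0.75 × (1 − e^(-1.628)) = 0.75 × (1 − 0.196322) = 0.602759.
Expected differing sites = pL ≈ 0.602759 × 2177 = 1312.206343 ≈ 1312.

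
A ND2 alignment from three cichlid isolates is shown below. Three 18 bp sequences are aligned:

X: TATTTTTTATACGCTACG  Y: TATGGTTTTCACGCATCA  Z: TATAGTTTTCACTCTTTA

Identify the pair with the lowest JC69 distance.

Y and Z

X–Y: 7/18 differ, p = 0.389, d = 0.548.
X–Z: 8/18 differ, p = 0.444, d = 0.673.
Y–Z: 4/18 differ, p = 0.222, d = 0.264.
The smallest distance is between Y and Z.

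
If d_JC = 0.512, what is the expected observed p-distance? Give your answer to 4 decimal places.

0.3710

p = (3/4)(1 − e^(−4d/3)) = 0.75 × (1 − e^(-0.682667)) = 0.75 × (1 − 0.505268) = 0.371049.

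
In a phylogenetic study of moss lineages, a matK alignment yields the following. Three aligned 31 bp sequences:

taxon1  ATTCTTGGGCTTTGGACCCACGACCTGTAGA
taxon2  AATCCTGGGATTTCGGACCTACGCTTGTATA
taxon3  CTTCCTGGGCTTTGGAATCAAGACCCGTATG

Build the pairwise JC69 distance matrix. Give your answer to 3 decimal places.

d(taxon1,taxon2) = 0.544, d(taxon1,taxon3) = 0.316, d(taxon2,taxon3) = 0.544

taxon1–taxon2: 12/31 sites differ → p ≈ 0.387097, d = −0.75 ln(1 − 0.516129) = 0.544453 ≈ 0.544.
taxon1–taxon3: 8/31 sites differ → p ≈ 0.258065, d = −0.75 ln(1 − 0.344087) = 0.316295 ≈ 0.316.
taxon2–taxon3: 12/31 sites differ → p ≈ 0.387097, d = −0.75 ln(1 − 0.516129) = 0.544453 ≈ 0.544.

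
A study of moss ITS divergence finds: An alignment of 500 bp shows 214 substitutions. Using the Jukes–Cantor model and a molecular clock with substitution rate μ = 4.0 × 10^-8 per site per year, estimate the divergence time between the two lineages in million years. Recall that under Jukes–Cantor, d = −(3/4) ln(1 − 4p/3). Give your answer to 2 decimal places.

p = 214/500 = 0.428.
d = −(3/4) ln(1 − 4p/3) = −0.75 ln(1 − 0.570667) = −0.75 ln(0.429333)
  = −0.75 × (-0.845522) = 0.634142 substitutions/site.
Under a molecular clock d = 2μt, so t = d/(2μ) = 0.634142 / (2 × 4.0 × 10^-8) = 7.93 million years.

7.93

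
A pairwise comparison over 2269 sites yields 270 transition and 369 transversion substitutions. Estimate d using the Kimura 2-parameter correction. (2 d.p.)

P = 270/2269 ≈ 0.118995 and Q = 369/2269 ≈ 0.162627.
Under the Kimura two-parameter model, d = −½ ln(1 − 2P − Q) − ¼ ln(1 − 2Q).
1 − 2P − Q = 0.599383, giving −½ ln(0.599383) = 0.255927.
1 − 2Q = 0.674746, giving −¼ ln(0.674746) = 0.098355.
d = 0.255927 + 0.098355 = 0.354282.

0.35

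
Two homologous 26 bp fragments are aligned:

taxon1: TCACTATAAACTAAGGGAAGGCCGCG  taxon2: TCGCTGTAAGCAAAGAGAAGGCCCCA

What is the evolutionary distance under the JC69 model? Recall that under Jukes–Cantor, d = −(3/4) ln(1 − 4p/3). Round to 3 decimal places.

0.334

The sequences differ at 7 of 26 sites (3, 6, 10, 12, 16, 24, 26), so p = 7/26 ≈ 0.269231.
d = −(3/4) ln(1 − 4p/3) = −0.75 ln(1 − 0.358975) = −0.75 ln(0.641025)
  = −0.75 × (-0.444687) = 0.333515 substitutions/site.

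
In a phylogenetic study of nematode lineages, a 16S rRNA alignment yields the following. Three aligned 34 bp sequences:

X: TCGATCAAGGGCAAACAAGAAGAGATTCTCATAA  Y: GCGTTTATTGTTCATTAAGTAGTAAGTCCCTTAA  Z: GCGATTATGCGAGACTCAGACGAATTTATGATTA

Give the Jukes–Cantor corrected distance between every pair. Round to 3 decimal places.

X–Y: 16/34 sites differ → p ≈ 0.470588, d = −0.75 ln(1 − 0.627451) = 0.740540 ≈ 0.741.
X–Z: 15/34 sites differ → p ≈ 0.441176, d = −0.75 ln(1 − 0.588235) = 0.665477 ≈ 0.665.
Y–Z: 18/34 sites differ → p ≈ 0.529412, d = −0.75 ln(1 − 0.705883) = 0.917833 ≈ 0.918.

d(X,Y) = 0.741, d(X,Z) = 0.665, d(Y,Z) = 0.918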